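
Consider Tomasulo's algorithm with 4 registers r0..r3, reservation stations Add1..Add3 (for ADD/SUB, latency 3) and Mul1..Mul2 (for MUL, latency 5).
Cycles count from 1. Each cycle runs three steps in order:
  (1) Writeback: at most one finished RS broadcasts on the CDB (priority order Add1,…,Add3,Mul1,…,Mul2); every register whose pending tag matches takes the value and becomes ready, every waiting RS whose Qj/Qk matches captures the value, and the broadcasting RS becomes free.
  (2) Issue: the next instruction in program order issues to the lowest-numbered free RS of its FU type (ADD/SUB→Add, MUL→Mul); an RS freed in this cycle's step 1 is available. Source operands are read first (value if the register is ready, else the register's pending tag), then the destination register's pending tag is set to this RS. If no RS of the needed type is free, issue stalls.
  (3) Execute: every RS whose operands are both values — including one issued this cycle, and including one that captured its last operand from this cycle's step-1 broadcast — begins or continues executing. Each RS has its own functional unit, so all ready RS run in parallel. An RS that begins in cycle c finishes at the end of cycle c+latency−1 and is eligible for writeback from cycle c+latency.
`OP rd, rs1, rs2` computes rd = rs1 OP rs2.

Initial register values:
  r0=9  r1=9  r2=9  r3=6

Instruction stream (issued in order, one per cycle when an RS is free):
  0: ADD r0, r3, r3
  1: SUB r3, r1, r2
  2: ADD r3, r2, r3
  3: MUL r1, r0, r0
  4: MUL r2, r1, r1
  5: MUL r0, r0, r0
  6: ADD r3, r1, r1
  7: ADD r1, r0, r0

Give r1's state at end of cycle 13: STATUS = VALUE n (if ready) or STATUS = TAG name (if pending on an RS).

c1: issue ADD r0<-Add1 | r0:Add1,r1:9,r2:9,r3:6
c2: issue SUB r3<-Add2 | r0:Add1,r1:9,r2:9,r3:Add2
c3: issue ADD r3<-Add3 | r0:Add1,r1:9,r2:9,r3:Add3
c4: CDB Add1=12; issue MUL r1<-Mul1 | r0:12,r1:Mul1,r2:9,r3:Add3
c5: CDB Add2=0; issue MUL r2<-Mul2 | r0:12,r1:Mul1,r2:Mul2,r3:Add3
c6: stall | r0:12,r1:Mul1,r2:Mul2,r3:Add3
c7: stall | r0:12,r1:Mul1,r2:Mul2,r3:Add3
c8: CDB Add3=9; stall | r0:12,r1:Mul1,r2:Mul2,r3:9
c9: CDB Mul1=144; issue MUL r0<-Mul1 | r0:Mul1,r1:144,r2:Mul2,r3:9
c10: issue ADD r3<-Add1 | r0:Mul1,r1:144,r2:Mul2,r3:Add1
c11: issue ADD r1<-Add2 | r0:Mul1,r1:Add2,r2:Mul2,r3:Add1
c12: - | r0:Mul1,r1:Add2,r2:Mul2,r3:Add1
c13: CDB Add1=288 | r0:Mul1,r1:Add2,r2:Mul2,r3:288

STATUS = TAG Add2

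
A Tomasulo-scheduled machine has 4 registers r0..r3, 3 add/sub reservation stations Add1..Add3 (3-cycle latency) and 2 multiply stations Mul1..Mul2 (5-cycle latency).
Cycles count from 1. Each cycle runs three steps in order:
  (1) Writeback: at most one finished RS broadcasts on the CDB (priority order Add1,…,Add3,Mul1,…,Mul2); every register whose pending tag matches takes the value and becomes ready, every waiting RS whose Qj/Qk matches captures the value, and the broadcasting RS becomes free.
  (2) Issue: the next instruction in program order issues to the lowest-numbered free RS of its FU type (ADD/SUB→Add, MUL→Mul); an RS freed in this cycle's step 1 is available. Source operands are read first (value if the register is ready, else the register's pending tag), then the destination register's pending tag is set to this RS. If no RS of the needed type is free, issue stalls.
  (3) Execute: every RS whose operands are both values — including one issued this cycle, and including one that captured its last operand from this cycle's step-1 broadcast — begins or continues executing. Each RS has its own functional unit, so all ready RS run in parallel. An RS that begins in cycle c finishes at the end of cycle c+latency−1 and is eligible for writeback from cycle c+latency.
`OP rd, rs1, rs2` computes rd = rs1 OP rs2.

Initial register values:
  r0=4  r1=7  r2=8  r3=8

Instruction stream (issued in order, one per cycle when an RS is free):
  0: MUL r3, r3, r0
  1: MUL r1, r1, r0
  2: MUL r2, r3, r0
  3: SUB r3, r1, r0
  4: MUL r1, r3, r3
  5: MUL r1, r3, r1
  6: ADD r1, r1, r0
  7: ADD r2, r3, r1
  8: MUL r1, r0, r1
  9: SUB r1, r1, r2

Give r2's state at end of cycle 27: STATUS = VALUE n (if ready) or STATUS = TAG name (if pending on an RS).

STATUS = VALUE 13852

c1: issue MUL r3<-Mul1 | r0:4,r1:7,r2:8,r3:Mul1
c2: issue MUL r1<-Mul2 | r0:4,r1:Mul2,r2:8,r3:Mul1
c3: stall | r0:4,r1:Mul2,r2:8,r3:Mul1
c4: stall | r0:4,r1:Mul2,r2:8,r3:Mul1
c5: stall | r0:4,r1:Mul2,r2:8,r3:Mul1
c6: CDB Mul1=32; issue MUL r2<-Mul1 | r0:4,r1:Mul2,r2:Mul1,r3:32
c7: CDB Mul2=28; issue SUB r3<-Add1 | r0:4,r1:28,r2:Mul1,r3:Add1
c8: issue MUL r1<-Mul2 | r0:4,r1:Mul2,r2:Mul1,r3:Add1
c9: stall | r0:4,r1:Mul2,r2:Mul1,r3:Add1
c10: CDB Add1=24; stall | r0:4,r1:Mul2,r2:Mul1,r3:24
c11: CDB Mul1=128; issue MUL r1<-Mul1 | r0:4,r1:Mul1,r2:128,r3:24
c12: issue ADD r1<-Add1 | r0:4,r1:Add1,r2:128,r3:24
c13: issue ADD r2<-Add2 | r0:4,r1:Add1,r2:Add2,r3:24
c14: stall | r0:4,r1:Add1,r2:Add2,r3:24
c15: CDB Mul2=576; issue MUL r1<-Mul2 | r0:4,r1:Mul2,r2:Add2,r3:24
c16: issue SUB r1<-Add3 | r0:4,r1:Add3,r2:Add2,r3:24
c17: - | r0:4,r1:Add3,r2:Add2,r3:24
c18: - | r0:4,r1:Add3,r2:Add2,r3:24
c19: - | r0:4,r1:Add3,r2:Add2,r3:24
c20: CDB Mul1=13824 | r0:4,r1:Add3,r2:Add2,r3:24
c21: - | r0:4,r1:Add3,r2:Add2,r3:24
c22: - | r0:4,r1:Add3,r2:Add2,r3:24
c23: CDB Add1=13828 | r0:4,r1:Add3,r2:Add2,r3:24
c24: - | r0:4,r1:Add3,r2:Add2,r3:24
c25: - | r0:4,r1:Add3,r2:Add2,r3:24
c26: CDB Add2=13852 | r0:4,r1:Add3,r2:13852,r3:24
c27: - | r0:4,r1:Add3,r2:13852,r3:24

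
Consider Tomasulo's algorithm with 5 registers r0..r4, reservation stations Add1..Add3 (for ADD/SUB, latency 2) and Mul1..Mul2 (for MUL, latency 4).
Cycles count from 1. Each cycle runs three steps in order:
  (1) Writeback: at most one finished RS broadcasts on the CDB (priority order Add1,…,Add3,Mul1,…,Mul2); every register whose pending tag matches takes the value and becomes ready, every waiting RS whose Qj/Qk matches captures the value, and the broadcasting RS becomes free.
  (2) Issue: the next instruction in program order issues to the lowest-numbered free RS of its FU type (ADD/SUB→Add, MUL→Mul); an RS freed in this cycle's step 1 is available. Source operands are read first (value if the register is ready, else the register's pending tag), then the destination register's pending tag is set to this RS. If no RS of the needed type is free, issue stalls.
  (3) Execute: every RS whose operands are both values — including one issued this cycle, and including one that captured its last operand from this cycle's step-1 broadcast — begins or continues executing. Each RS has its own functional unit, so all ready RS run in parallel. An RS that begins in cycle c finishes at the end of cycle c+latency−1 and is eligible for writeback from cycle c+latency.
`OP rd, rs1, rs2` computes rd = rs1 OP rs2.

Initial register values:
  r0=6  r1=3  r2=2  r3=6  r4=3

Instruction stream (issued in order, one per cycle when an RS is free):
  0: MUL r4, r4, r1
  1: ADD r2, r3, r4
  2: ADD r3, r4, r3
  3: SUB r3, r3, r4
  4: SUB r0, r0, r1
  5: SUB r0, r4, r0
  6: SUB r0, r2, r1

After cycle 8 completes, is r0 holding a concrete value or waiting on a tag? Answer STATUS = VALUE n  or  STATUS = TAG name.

STATUS = TAG Add2

c1: issue MUL r4<-Mul1 | r0:6,r1:3,r2:2,r3:6,r4:Mul1
c2: issue ADD r2<-Add1 | r0:6,r1:3,r2:Add1,r3:6,r4:Mul1
c3: issue ADD r3<-Add2 | r0:6,r1:3,r2:Add1,r3:Add2,r4:Mul1
c4: issue SUB r3<-Add3 | r0:6,r1:3,r2:Add1,r3:Add3,r4:Mul1
c5: CDB Mul1=9; stall | r0:6,r1:3,r2:Add1,r3:Add3,r4:9
c6: stall | r0:6,r1:3,r2:Add1,r3:Add3,r4:9
c7: CDB Add1=15; issue SUB r0<-Add1 | r0:Add1,r1:3,r2:15,r3:Add3,r4:9
c8: CDB Add2=15; issue SUB r0<-Add2 | r0:Add2,r1:3,r2:15,r3:Add3,r4:9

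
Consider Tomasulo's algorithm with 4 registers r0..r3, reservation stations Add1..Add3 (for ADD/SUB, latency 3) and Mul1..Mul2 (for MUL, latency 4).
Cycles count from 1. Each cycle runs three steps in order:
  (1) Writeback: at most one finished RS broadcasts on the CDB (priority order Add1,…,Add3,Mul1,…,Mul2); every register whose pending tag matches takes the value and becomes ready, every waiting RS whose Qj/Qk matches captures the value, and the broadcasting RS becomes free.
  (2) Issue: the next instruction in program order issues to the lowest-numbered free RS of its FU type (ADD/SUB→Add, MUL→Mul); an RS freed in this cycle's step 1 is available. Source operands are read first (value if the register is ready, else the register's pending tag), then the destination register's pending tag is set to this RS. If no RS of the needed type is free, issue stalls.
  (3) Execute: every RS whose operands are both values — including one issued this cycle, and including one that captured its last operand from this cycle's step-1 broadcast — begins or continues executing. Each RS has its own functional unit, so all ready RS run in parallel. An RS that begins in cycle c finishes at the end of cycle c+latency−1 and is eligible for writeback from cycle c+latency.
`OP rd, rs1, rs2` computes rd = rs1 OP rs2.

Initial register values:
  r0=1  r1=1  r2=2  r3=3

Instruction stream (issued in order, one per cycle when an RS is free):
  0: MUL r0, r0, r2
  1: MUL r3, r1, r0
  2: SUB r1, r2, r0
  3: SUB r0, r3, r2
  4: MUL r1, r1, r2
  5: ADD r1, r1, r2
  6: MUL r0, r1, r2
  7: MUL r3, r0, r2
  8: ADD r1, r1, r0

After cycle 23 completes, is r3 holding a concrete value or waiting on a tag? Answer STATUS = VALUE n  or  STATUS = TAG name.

STATUS = TAG Mul1

  c1: issue MUL r0<-Mul1  regs: r0:Mul1,r1:1,r2:2,r3:3
  c2: issue MUL r3<-Mul2  regs: r0:Mul1,r1:1,r2:2,r3:Mul2
  c3: issue SUB r1<-Add1  regs: r0:Mul1,r1:Add1,r2:2,r3:Mul2
  c4: issue SUB r0<-Add2  regs: r0:Add2,r1:Add1,r2:2,r3:Mul2
  c5: CDB Mul1=2; issue MUL r1<-Mul1  regs: r0:Add2,r1:Mul1,r2:2,r3:Mul2
  c6: issue ADD r1<-Add3  regs: r0:Add2,r1:Add3,r2:2,r3:Mul2
  c7: stall  regs: r0:Add2,r1:Add3,r2:2,r3:Mul2
  c8: CDB Add1=0; stall  regs: r0:Add2,r1:Add3,r2:2,r3:Mul2
  c9: CDB Mul2=2; issue MUL r0<-Mul2  regs: r0:Mul2,r1:Add3,r2:2,r3:2
  c10: stall  regs: r0:Mul2,r1:Add3,r2:2,r3:2
  c11: stall  regs: r0:Mul2,r1:Add3,r2:2,r3:2
  c12: CDB Add2=0; stall  regs: r0:Mul2,r1:Add3,r2:2,r3:2
  c13: CDB Mul1=0; issue MUL r3<-Mul1  regs: r0:Mul2,r1:Add3,r2:2,r3:Mul1
  c14: issue ADD r1<-Add1  regs: r0:Mul2,r1:Add1,r2:2,r3:Mul1
  c15: -  regs: r0:Mul2,r1:Add1,r2:2,r3:Mul1
  c16: CDB Add3=2  regs: r0:Mul2,r1:Add1,r2:2,r3:Mul1
  c17: -  regs: r0:Mul2,r1:Add1,r2:2,r3:Mul1
  c18: -  regs: r0:Mul2,r1:Add1,r2:2,r3:Mul1
  c19: -  regs: r0:Mul2,r1:Add1,r2:2,r3:Mul1
  c20: CDB Mul2=4  regs: r0:4,r1:Add1,r2:2,r3:Mul1
  c21: -  regs: r0:4,r1:Add1,r2:2,r3:Mul1
  c22: -  regs: r0:4,r1:Add1,r2:2,r3:Mul1
  c23: CDB Add1=6  regs: r0:4,r1:6,r2:2,r3:Mul1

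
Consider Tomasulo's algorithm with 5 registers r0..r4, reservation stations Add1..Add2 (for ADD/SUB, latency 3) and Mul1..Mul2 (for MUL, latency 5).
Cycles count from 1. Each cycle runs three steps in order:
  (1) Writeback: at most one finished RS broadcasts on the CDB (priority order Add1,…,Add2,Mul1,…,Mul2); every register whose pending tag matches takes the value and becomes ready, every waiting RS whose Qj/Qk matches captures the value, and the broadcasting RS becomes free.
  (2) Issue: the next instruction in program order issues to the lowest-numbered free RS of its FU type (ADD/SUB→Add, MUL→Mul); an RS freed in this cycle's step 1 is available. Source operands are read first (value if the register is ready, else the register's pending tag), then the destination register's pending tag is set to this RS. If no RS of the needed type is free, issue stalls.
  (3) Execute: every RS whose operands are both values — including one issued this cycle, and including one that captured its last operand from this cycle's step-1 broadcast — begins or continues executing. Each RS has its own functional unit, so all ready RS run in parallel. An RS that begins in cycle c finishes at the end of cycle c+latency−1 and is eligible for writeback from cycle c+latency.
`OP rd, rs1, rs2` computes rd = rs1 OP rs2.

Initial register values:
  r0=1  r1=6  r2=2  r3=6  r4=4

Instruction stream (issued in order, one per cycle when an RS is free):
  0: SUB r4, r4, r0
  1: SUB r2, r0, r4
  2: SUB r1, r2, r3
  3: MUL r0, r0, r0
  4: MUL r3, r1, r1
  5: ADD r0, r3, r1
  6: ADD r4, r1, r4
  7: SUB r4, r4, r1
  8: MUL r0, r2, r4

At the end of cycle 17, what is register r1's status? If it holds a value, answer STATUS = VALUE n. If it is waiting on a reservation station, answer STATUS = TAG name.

  c1: issue SUB r4<-Add1  regs: r0:1,r1:6,r2:2,r3:6,r4:Add1
  c2: issue SUB r2<-Add2  regs: r0:1,r1:6,r2:Add2,r3:6,r4:Add1
  c3: stall  regs: r0:1,r1:6,r2:Add2,r3:6,r4:Add1
  c4: CDB Add1=3; issue SUB r1<-Add1  regs: r0:1,r1:Add1,r2:Add2,r3:6,r4:3
  c5: issue MUL r0<-Mul1  regs: r0:Mul1,r1:Add1,r2:Add2,r3:6,r4:3
  c6: issue MUL r3<-Mul2  regs: r0:Mul1,r1:Add1,r2:Add2,r3:Mul2,r4:3
  c7: CDB Add2=-2; issue ADD r0<-Add2  regs: r0:Add2,r1:Add1,r2:-2,r3:Mul2,r4:3
  c8: stall  regs: r0:Add2,r1:Add1,r2:-2,r3:Mul2,r4:3
  c9: stall  regs: r0:Add2,r1:Add1,r2:-2,r3:Mul2,r4:3
  c10: CDB Add1=-8; issue ADD r4<-Add1  regs: r0:Add2,r1:-8,r2:-2,r3:Mul2,r4:Add1
  c11: CDB Mul1=1; stall  regs: r0:Add2,r1:-8,r2:-2,r3:Mul2,r4:Add1
  c12: stall  regs: r0:Add2,r1:-8,r2:-2,r3:Mul2,r4:Add1
  c13: CDB Add1=-5; issue SUB r4<-Add1  regs: r0:Add2,r1:-8,r2:-2,r3:Mul2,r4:Add1
  c14: issue MUL r0<-Mul1  regs: r0:Mul1,r1:-8,r2:-2,r3:Mul2,r4:Add1
  c15: CDB Mul2=64  regs: r0:Mul1,r1:-8,r2:-2,r3:64,r4:Add1
  c16: CDB Add1=3  regs: r0:Mul1,r1:-8,r2:-2,r3:64,r4:3
  c17: -  regs: r0:Mul1,r1:-8,r2:-2,r3:64,r4:3

STATUS = VALUE -8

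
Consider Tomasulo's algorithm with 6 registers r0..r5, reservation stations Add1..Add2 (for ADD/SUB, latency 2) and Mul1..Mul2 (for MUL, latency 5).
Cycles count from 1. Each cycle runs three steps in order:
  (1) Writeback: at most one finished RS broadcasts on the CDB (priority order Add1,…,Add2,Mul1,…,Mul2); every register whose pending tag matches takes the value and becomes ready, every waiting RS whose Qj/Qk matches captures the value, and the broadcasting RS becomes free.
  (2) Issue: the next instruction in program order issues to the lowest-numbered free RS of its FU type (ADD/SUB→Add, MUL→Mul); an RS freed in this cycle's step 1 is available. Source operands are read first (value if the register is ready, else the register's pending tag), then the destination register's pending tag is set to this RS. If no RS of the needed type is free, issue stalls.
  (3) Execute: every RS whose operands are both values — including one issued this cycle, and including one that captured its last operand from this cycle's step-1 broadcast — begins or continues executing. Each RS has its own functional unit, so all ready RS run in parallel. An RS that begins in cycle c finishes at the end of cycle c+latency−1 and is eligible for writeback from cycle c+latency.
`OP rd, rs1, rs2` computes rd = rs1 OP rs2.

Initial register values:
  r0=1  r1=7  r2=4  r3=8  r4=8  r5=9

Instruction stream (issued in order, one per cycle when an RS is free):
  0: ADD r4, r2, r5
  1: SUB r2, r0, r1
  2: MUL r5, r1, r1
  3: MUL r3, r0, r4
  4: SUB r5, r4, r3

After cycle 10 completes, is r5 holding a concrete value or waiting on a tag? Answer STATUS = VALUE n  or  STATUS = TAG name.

c1: issue ADD r4<-Add1 | r0:1,r1:7,r2:4,r3:8,r4:Add1,r5:9
c2: issue SUB r2<-Add2 | r0:1,r1:7,r2:Add2,r3:8,r4:Add1,r5:9
c3: CDB Add1=13; issue MUL r5<-Mul1 | r0:1,r1:7,r2:Add2,r3:8,r4:13,r5:Mul1
c4: CDB Add2=-6; issue MUL r3<-Mul2 | r0:1,r1:7,r2:-6,r3:Mul2,r4:13,r5:Mul1
c5: issue SUB r5<-Add1 | r0:1,r1:7,r2:-6,r3:Mul2,r4:13,r5:Add1
c6: - | r0:1,r1:7,r2:-6,r3:Mul2,r4:13,r5:Add1
c7: - | r0:1,r1:7,r2:-6,r3:Mul2,r4:13,r5:Add1
c8: CDB Mul1=49 | r0:1,r1:7,r2:-6,r3:Mul2,r4:13,r5:Add1
c9: CDB Mul2=13 | r0:1,r1:7,r2:-6,r3:13,r4:13,r5:Add1
c10: - | r0:1,r1:7,r2:-6,r3:13,r4:13,r5:Add1

STATUS = TAG Add1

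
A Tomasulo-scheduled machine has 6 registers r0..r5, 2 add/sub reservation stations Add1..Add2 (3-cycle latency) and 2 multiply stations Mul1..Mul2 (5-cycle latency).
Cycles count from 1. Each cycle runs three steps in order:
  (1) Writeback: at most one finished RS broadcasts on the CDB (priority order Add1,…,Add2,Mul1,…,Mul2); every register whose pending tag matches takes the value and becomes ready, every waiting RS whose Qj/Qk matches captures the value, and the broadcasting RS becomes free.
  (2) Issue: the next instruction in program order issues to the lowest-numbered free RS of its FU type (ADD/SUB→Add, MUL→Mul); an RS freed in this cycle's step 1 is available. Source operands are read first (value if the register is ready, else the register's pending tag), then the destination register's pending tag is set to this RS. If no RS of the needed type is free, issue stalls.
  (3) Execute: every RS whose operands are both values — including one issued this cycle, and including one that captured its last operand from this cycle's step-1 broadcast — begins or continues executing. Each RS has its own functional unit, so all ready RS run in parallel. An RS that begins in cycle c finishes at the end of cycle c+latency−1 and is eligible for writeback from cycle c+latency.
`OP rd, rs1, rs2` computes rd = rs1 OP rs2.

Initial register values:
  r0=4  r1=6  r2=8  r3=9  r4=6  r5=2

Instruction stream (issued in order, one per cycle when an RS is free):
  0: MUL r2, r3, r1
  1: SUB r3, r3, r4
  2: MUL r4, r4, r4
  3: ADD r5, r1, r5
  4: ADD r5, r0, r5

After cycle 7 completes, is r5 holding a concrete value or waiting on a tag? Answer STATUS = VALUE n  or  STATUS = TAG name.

STATUS = TAG Add1

cycle 1: issue MUL r2<-Mul1 // r0:4,r1:6,r2:Mul1,r3:9,r4:6,r5:2
cycle 2: issue SUB r3<-Add1 // r0:4,r1:6,r2:Mul1,r3:Add1,r4:6,r5:2
cycle 3: issue MUL r4<-Mul2 // r0:4,r1:6,r2:Mul1,r3:Add1,r4:Mul2,r5:2
cycle 4: issue ADD r5<-Add2 // r0:4,r1:6,r2:Mul1,r3:Add1,r4:Mul2,r5:Add2
cycle 5: CDB Add1=3; issue ADD r5<-Add1 // r0:4,r1:6,r2:Mul1,r3:3,r4:Mul2,r5:Add1
cycle 6: CDB Mul1=54 // r0:4,r1:6,r2:54,r3:3,r4:Mul2,r5:Add1
cycle 7: CDB Add2=8 // r0:4,r1:6,r2:54,r3:3,r4:Mul2,r5:Add1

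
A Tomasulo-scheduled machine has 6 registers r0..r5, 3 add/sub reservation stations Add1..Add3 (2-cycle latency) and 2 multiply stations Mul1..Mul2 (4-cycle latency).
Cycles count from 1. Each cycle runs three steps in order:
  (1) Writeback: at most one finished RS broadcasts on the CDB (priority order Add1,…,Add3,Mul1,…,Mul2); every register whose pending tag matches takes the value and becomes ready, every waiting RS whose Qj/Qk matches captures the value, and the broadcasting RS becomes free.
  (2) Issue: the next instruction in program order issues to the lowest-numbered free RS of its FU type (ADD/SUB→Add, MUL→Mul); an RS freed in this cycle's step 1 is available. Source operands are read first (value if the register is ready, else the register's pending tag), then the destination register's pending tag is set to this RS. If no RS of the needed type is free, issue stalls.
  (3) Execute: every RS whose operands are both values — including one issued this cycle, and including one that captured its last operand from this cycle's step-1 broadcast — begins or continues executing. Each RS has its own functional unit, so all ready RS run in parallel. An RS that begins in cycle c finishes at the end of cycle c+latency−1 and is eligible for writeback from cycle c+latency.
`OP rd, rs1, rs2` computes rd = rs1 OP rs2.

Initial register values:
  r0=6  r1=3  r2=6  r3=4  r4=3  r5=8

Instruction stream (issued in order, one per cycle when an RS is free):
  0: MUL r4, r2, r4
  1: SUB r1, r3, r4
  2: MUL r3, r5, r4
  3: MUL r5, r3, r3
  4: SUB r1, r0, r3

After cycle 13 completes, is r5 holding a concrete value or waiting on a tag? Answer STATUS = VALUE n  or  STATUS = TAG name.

STATUS = VALUE 20736

cycle 1: issue MUL r4<-Mul1 // r0:6,r1:3,r2:6,r3:4,r4:Mul1,r5:8
cycle 2: issue SUB r1<-Add1 // r0:6,r1:Add1,r2:6,r3:4,r4:Mul1,r5:8
cycle 3: issue MUL r3<-Mul2 // r0:6,r1:Add1,r2:6,r3:Mul2,r4:Mul1,r5:8
cycle 4: stall // r0:6,r1:Add1,r2:6,r3:Mul2,r4:Mul1,r5:8
cycle 5: CDB Mul1=18; issue MUL r5<-Mul1 // r0:6,r1:Add1,r2:6,r3:Mul2,r4:18,r5:Mul1
cycle 6: issue SUB r1<-Add2 // r0:6,r1:Add2,r2:6,r3:Mul2,r4:18,r5:Mul1
cycle 7: CDB Add1=-14 // r0:6,r1:Add2,r2:6,r3:Mul2,r4:18,r5:Mul1
cycle 8: - // r0:6,r1:Add2,r2:6,r3:Mul2,r4:18,r5:Mul1
cycle 9: CDB Mul2=144 // r0:6,r1:Add2,r2:6,r3:144,r4:18,r5:Mul1
cycle 10: - // r0:6,r1:Add2,r2:6,r3:144,r4:18,r5:Mul1
cycle 11: CDB Add2=-138 // r0:6,r1:-138,r2:6,r3:144,r4:18,r5:Mul1
cycle 12: - // r0:6,r1:-138,r2:6,r3:144,r4:18,r5:Mul1
cycle 13: CDB Mul1=20736 // r0:6,r1:-138,r2:6,r3:144,r4:18,r5:20736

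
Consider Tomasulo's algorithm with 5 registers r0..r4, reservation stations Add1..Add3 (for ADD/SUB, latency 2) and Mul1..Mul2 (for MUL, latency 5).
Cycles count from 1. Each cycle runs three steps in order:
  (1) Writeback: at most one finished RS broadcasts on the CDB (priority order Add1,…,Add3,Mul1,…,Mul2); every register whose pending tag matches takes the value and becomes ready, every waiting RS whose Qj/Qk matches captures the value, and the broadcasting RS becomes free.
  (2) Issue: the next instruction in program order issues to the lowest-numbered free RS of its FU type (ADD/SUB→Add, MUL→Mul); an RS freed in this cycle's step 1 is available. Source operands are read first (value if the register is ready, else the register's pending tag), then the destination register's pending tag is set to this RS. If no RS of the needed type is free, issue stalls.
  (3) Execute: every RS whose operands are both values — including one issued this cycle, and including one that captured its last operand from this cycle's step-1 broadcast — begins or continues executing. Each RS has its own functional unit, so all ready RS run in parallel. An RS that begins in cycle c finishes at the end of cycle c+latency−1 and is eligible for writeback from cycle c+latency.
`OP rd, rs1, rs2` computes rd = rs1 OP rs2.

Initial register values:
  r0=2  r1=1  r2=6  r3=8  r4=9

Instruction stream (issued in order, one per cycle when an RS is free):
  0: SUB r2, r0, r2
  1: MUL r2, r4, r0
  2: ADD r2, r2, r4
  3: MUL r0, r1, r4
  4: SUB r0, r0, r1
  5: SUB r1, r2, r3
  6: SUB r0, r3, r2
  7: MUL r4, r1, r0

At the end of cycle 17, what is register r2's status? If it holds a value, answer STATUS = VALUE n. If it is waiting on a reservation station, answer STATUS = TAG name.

  c1: issue SUB r2<-Add1  regs: r0:2,r1:1,r2:Add1,r3:8,r4:9
  c2: issue MUL r2<-Mul1  regs: r0:2,r1:1,r2:Mul1,r3:8,r4:9
  c3: CDB Add1=-4; issue ADD r2<-Add1  regs: r0:2,r1:1,r2:Add1,r3:8,r4:9
  c4: issue MUL r0<-Mul2  regs: r0:Mul2,r1:1,r2:Add1,r3:8,r4:9
  c5: issue SUB r0<-Add2  regs: r0:Add2,r1:1,r2:Add1,r3:8,r4:9
  c6: issue SUB r1<-Add3  regs: r0:Add2,r1:Add3,r2:Add1,r3:8,r4:9
  c7: CDB Mul1=18; stall  regs: r0:Add2,r1:Add3,r2:Add1,r3:8,r4:9
  c8: stall  regs: r0:Add2,r1:Add3,r2:Add1,r3:8,r4:9
  c9: CDB Add1=27; issue SUB r0<-Add1  regs: r0:Add1,r1:Add3,r2:27,r3:8,r4:9
  c10: CDB Mul2=9; issue MUL r4<-Mul1  regs: r0:Add1,r1:Add3,r2:27,r3:8,r4:Mul1
  c11: CDB Add1=-19  regs: r0:-19,r1:Add3,r2:27,r3:8,r4:Mul1
  c12: CDB Add2=8  regs: r0:-19,r1:Add3,r2:27,r3:8,r4:Mul1
  c13: CDB Add3=19  regs: r0:-19,r1:19,r2:27,r3:8,r4:Mul1
  c14: -  regs: r0:-19,r1:19,r2:27,r3:8,r4:Mul1
  c15: -  regs: r0:-19,r1:19,r2:27,r3:8,r4:Mul1
  c16: -  regs: r0:-19,r1:19,r2:27,r3:8,r4:Mul1
  c17: -  regs: r0:-19,r1:19,r2:27,r3:8,r4:Mul1

STATUS = VALUE 27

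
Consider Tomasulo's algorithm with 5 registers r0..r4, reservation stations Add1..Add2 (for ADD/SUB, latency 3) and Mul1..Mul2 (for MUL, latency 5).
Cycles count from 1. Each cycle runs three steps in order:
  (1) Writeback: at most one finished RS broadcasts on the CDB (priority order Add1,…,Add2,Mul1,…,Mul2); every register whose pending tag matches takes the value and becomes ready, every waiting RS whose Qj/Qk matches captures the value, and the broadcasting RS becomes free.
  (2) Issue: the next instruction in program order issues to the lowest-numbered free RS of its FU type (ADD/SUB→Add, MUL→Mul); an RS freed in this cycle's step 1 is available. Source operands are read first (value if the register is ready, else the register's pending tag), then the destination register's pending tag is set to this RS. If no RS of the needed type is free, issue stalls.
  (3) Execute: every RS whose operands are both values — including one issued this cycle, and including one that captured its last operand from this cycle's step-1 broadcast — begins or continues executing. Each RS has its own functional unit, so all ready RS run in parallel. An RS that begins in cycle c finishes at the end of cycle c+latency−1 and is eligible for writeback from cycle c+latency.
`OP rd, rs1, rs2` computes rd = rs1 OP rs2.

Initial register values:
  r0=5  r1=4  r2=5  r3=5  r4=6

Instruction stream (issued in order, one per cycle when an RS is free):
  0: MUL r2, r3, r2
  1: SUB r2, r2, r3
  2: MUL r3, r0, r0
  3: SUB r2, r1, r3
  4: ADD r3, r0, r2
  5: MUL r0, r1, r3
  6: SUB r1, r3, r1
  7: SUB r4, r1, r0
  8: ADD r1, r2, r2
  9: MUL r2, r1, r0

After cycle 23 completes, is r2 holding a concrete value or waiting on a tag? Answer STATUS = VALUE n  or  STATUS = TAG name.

c1: issue MUL r2<-Mul1 | r0:5,r1:4,r2:Mul1,r3:5,r4:6
c2: issue SUB r2<-Add1 | r0:5,r1:4,r2:Add1,r3:5,r4:6
c3: issue MUL r3<-Mul2 | r0:5,r1:4,r2:Add1,r3:Mul2,r4:6
c4: issue SUB r2<-Add2 | r0:5,r1:4,r2:Add2,r3:Mul2,r4:6
c5: stall | r0:5,r1:4,r2:Add2,r3:Mul2,r4:6
c6: CDB Mul1=25; stall | r0:5,r1:4,r2:Add2,r3:Mul2,r4:6
c7: stall | r0:5,r1:4,r2:Add2,r3:Mul2,r4:6
c8: CDB Mul2=25; stall | r0:5,r1:4,r2:Add2,r3:25,r4:6
c9: CDB Add1=20; issue ADD r3<-Add1 | r0:5,r1:4,r2:Add2,r3:Add1,r4:6
c10: issue MUL r0<-Mul1 | r0:Mul1,r1:4,r2:Add2,r3:Add1,r4:6
c11: CDB Add2=-21; issue SUB r1<-Add2 | r0:Mul1,r1:Add2,r2:-21,r3:Add1,r4:6
c12: stall | r0:Mul1,r1:Add2,r2:-21,r3:Add1,r4:6
c13: stall | r0:Mul1,r1:Add2,r2:-21,r3:Add1,r4:6
c14: CDB Add1=-16; issue SUB r4<-Add1 | r0:Mul1,r1:Add2,r2:-21,r3:-16,r4:Add1
c15: stall | r0:Mul1,r1:Add2,r2:-21,r3:-16,r4:Add1
c16: stall | r0:Mul1,r1:Add2,r2:-21,r3:-16,r4:Add1
c17: CDB Add2=-20; issue ADD r1<-Add2 | r0:Mul1,r1:Add2,r2:-21,r3:-16,r4:Add1
c18: issue MUL r2<-Mul2 | r0:Mul1,r1:Add2,r2:Mul2,r3:-16,r4:Add1
c19: CDB Mul1=-64 | r0:-64,r1:Add2,r2:Mul2,r3:-16,r4:Add1
c20: CDB Add2=-42 | r0:-64,r1:-42,r2:Mul2,r3:-16,r4:Add1
c21: - | r0:-64,r1:-42,r2:Mul2,r3:-16,r4:Add1
c22: CDB Add1=44 | r0:-64,r1:-42,r2:Mul2,r3:-16,r4:44
c23: - | r0:-64,r1:-42,r2:Mul2,r3:-16,r4:44

STATUS = TAG Mul2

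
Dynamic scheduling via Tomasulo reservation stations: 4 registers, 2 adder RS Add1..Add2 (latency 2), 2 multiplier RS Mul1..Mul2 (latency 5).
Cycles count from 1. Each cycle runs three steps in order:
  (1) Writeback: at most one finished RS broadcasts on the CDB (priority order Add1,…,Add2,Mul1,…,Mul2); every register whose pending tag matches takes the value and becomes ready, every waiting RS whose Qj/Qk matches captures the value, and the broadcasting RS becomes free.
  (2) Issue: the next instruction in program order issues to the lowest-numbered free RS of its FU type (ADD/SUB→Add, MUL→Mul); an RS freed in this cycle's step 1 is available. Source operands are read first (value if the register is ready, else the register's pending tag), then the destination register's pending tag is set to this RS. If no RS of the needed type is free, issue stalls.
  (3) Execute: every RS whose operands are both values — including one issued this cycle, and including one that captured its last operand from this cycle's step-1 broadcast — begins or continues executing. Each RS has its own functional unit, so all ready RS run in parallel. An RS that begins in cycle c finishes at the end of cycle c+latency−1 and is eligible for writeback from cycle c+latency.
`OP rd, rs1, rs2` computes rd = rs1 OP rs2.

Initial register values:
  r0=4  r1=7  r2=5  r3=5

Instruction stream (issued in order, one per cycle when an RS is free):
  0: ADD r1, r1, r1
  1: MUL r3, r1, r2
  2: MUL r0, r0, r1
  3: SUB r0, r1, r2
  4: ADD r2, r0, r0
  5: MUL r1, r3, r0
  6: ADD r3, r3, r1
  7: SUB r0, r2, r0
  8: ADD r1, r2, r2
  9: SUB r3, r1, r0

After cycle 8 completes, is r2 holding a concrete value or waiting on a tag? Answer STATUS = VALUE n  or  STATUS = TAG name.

STATUS = VALUE 18

c1: issue ADD r1<-Add1 | r0:4,r1:Add1,r2:5,r3:5
c2: issue MUL r3<-Mul1 | r0:4,r1:Add1,r2:5,r3:Mul1
c3: CDB Add1=14; issue MUL r0<-Mul2 | r0:Mul2,r1:14,r2:5,r3:Mul1
c4: issue SUB r0<-Add1 | r0:Add1,r1:14,r2:5,r3:Mul1
c5: issue ADD r2<-Add2 | r0:Add1,r1:14,r2:Add2,r3:Mul1
c6: CDB Add1=9; stall | r0:9,r1:14,r2:Add2,r3:Mul1
c7: stall | r0:9,r1:14,r2:Add2,r3:Mul1
c8: CDB Add2=18; stall | r0:9,r1:14,r2:18,r3:Mul1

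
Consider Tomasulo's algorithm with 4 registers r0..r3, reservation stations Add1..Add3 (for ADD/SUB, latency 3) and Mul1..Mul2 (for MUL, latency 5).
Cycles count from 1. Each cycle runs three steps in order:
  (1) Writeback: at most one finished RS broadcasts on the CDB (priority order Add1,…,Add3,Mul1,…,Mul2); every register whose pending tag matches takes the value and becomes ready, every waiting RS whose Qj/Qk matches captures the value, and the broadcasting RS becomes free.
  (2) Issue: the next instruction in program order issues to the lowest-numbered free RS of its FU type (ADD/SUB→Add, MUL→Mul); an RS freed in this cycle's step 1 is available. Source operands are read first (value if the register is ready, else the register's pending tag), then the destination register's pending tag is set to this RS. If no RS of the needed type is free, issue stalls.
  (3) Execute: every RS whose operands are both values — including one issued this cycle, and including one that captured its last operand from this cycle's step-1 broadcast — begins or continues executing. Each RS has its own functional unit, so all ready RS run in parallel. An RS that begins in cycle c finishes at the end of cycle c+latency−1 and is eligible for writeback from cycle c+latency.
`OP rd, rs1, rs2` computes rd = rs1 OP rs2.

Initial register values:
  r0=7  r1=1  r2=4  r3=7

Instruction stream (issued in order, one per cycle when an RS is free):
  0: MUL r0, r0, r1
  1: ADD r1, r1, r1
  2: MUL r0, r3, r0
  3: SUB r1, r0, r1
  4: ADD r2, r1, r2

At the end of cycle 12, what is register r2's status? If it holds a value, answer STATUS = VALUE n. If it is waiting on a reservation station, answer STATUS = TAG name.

c1: issue MUL r0<-Mul1 | r0:Mul1,r1:1,r2:4,r3:7
c2: issue ADD r1<-Add1 | r0:Mul1,r1:Add1,r2:4,r3:7
c3: issue MUL r0<-Mul2 | r0:Mul2,r1:Add1,r2:4,r3:7
c4: issue SUB r1<-Add2 | r0:Mul2,r1:Add2,r2:4,r3:7
c5: CDB Add1=2; issue ADD r2<-Add1 | r0:Mul2,r1:Add2,r2:Add1,r3:7
c6: CDB Mul1=7 | r0:Mul2,r1:Add2,r2:Add1,r3:7
c7: - | r0:Mul2,r1:Add2,r2:Add1,r3:7
c8: - | r0:Mul2,r1:Add2,r2:Add1,r3:7
c9: - | r0:Mul2,r1:Add2,r2:Add1,r3:7
c10: - | r0:Mul2,r1:Add2,r2:Add1,r3:7
c11: CDB Mul2=49 | r0:49,r1:Add2,r2:Add1,r3:7
c12: - | r0:49,r1:Add2,r2:Add1,r3:7

STATUS = TAG Add1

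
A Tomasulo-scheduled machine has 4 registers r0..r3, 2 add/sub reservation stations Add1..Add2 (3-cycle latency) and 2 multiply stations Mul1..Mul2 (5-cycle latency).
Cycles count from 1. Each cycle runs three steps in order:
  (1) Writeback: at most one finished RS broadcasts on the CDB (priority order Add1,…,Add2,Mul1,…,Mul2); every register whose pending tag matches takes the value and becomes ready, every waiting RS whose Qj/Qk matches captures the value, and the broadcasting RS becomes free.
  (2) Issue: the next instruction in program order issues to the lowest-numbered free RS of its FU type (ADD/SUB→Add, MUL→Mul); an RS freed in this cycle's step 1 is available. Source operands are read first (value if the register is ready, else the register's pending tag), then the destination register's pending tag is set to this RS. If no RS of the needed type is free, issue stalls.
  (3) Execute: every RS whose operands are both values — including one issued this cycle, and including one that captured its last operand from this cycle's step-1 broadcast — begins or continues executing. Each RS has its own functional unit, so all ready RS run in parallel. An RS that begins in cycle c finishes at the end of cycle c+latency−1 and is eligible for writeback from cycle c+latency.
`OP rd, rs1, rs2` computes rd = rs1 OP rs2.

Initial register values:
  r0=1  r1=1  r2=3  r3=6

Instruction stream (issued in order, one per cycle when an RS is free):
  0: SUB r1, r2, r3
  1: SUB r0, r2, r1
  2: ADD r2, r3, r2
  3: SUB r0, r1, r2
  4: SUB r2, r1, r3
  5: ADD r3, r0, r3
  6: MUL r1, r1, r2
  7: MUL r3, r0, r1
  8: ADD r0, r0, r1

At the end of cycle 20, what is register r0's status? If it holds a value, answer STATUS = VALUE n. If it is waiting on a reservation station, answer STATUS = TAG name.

STATUS = VALUE 15

  c1: issue SUB r1<-Add1  regs: r0:1,r1:Add1,r2:3,r3:6
  c2: issue SUB r0<-Add2  regs: r0:Add2,r1:Add1,r2:3,r3:6
  c3: stall  regs: r0:Add2,r1:Add1,r2:3,r3:6
  c4: CDB Add1=-3; issue ADD r2<-Add1  regs: r0:Add2,r1:-3,r2:Add1,r3:6
  c5: stall  regs: r0:Add2,r1:-3,r2:Add1,r3:6
  c6: stall  regs: r0:Add2,r1:-3,r2:Add1,r3:6
  c7: CDB Add1=9; issue SUB r0<-Add1  regs: r0:Add1,r1:-3,r2:9,r3:6
  c8: CDB Add2=6; issue SUB r2<-Add2  regs: r0:Add1,r1:-3,r2:Add2,r3:6
  c9: stall  regs: r0:Add1,r1:-3,r2:Add2,r3:6
  c10: CDB Add1=-12; issue ADD r3<-Add1  regs: r0:-12,r1:-3,r2:Add2,r3:Add1
  c11: CDB Add2=-9; issue MUL r1<-Mul1  regs: r0:-12,r1:Mul1,r2:-9,r3:Add1
  c12: issue MUL r3<-Mul2  regs: r0:-12,r1:Mul1,r2:-9,r3:Mul2
  c13: CDB Add1=-6; issue ADD r0<-Add1  regs: r0:Add1,r1:Mul1,r2:-9,r3:Mul2
  c14: -  regs: r0:Add1,r1:Mul1,r2:-9,r3:Mul2
  c15: -  regs: r0:Add1,r1:Mul1,r2:-9,r3:Mul2
  c16: CDB Mul1=27  regs: r0:Add1,r1:27,r2:-9,r3:Mul2
  c17: -  regs: r0:Add1,r1:27,r2:-9,r3:Mul2
  c18: -  regs: r0:Add1,r1:27,r2:-9,r3:Mul2
  c19: CDB Add1=15  regs: r0:15,r1:27,r2:-9,r3:Mul2
  c20: -  regs: r0:15,r1:27,r2:-9,r3:Mul2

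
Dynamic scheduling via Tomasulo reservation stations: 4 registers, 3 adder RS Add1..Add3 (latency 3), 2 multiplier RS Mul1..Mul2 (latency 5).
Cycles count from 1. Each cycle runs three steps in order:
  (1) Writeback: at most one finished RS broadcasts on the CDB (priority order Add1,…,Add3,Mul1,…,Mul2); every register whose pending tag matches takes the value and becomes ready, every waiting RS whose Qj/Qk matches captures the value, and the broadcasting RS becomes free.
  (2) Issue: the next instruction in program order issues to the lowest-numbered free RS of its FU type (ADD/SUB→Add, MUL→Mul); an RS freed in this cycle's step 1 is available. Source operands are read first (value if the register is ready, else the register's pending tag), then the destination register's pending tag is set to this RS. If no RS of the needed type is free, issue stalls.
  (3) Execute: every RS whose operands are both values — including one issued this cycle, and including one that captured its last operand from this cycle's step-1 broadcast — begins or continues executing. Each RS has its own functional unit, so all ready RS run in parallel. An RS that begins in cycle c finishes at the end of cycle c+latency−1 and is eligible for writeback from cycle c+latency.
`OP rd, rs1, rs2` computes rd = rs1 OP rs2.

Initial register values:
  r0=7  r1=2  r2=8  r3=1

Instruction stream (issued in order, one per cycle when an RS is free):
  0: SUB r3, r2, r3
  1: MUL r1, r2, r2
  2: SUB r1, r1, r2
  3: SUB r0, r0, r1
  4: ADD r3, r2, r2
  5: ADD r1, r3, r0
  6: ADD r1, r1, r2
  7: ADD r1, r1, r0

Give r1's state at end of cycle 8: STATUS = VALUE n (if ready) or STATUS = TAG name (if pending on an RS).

cycle 1: issue SUB r3<-Add1 // r0:7,r1:2,r2:8,r3:Add1
cycle 2: issue MUL r1<-Mul1 // r0:7,r1:Mul1,r2:8,r3:Add1
cycle 3: issue SUB r1<-Add2 // r0:7,r1:Add2,r2:8,r3:Add1
cycle 4: CDB Add1=7; issue SUB r0<-Add1 // r0:Add1,r1:Add2,r2:8,r3:7
cycle 5: issue ADD r3<-Add3 // r0:Add1,r1:Add2,r2:8,r3:Add3
cycle 6: stall // r0:Add1,r1:Add2,r2:8,r3:Add3
cycle 7: CDB Mul1=64; stall // r0:Add1,r1:Add2,r2:8,r3:Add3
cycle 8: CDB Add3=16; issue ADD r1<-Add3 // r0:Add1,r1:Add3,r2:8,r3:16

STATUS = TAG Add3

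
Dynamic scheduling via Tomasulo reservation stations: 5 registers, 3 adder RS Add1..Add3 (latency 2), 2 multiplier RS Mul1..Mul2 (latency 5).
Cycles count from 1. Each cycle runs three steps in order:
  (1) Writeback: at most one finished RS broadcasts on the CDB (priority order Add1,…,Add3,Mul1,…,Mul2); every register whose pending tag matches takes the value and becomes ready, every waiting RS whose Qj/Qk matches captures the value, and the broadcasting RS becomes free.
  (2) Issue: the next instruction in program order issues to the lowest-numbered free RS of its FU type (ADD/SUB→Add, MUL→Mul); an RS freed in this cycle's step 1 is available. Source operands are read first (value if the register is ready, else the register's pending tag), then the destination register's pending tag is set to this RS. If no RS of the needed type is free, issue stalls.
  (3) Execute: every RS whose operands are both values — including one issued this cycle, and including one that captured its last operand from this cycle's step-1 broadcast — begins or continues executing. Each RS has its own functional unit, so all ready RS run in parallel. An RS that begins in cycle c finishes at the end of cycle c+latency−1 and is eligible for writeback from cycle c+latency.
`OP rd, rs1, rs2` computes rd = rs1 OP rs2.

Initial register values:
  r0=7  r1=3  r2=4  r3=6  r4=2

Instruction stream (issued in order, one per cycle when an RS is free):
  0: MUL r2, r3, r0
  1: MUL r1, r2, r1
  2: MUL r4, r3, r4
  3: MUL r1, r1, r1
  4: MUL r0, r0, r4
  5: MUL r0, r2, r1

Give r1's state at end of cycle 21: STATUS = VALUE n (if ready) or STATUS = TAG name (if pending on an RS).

STATUS = VALUE 15876

cycle 1: issue MUL r2<-Mul1 // r0:7,r1:3,r2:Mul1,r3:6,r4:2
cycle 2: issue MUL r1<-Mul2 // r0:7,r1:Mul2,r2:Mul1,r3:6,r4:2
cycle 3: stall // r0:7,r1:Mul2,r2:Mul1,r3:6,r4:2
cycle 4: stall // r0:7,r1:Mul2,r2:Mul1,r3:6,r4:2
cycle 5: stall // r0:7,r1:Mul2,r2:Mul1,r3:6,r4:2
cycle 6: CDB Mul1=42; issue MUL r4<-Mul1 // r0:7,r1:Mul2,r2:42,r3:6,r4:Mul1
cycle 7: stall // r0:7,r1:Mul2,r2:42,r3:6,r4:Mul1
cycle 8: stall // r0:7,r1:Mul2,r2:42,r3:6,r4:Mul1
cycle 9: stall // r0:7,r1:Mul2,r2:42,r3:6,r4:Mul1
cycle 10: stall // r0:7,r1:Mul2,r2:42,r3:6,r4:Mul1
cycle 11: CDB Mul1=12; issue MUL r1<-Mul1 // r0:7,r1:Mul1,r2:42,r3:6,r4:12
cycle 12: CDB Mul2=126; issue MUL r0<-Mul2 // r0:Mul2,r1:Mul1,r2:42,r3:6,r4:12
cycle 13: stall // r0:Mul2,r1:Mul1,r2:42,r3:6,r4:12
cycle 14: stall // r0:Mul2,r1:Mul1,r2:42,r3:6,r4:12
cycle 15: stall // r0:Mul2,r1:Mul1,r2:42,r3:6,r4:12
cycle 16: stall // r0:Mul2,r1:Mul1,r2:42,r3:6,r4:12
cycle 17: CDB Mul1=15876; issue MUL r0<-Mul1 // r0:Mul1,r1:15876,r2:42,r3:6,r4:12
cycle 18: CDB Mul2=84 // r0:Mul1,r1:15876,r2:42,r3:6,r4:12
cycle 19: - // r0:Mul1,r1:15876,r2:42,r3:6,r4:12
cycle 20: - // r0:Mul1,r1:15876,r2:42,r3:6,r4:12
cycle 21: - // r0:Mul1,r1:15876,r2:42,r3:6,r4:12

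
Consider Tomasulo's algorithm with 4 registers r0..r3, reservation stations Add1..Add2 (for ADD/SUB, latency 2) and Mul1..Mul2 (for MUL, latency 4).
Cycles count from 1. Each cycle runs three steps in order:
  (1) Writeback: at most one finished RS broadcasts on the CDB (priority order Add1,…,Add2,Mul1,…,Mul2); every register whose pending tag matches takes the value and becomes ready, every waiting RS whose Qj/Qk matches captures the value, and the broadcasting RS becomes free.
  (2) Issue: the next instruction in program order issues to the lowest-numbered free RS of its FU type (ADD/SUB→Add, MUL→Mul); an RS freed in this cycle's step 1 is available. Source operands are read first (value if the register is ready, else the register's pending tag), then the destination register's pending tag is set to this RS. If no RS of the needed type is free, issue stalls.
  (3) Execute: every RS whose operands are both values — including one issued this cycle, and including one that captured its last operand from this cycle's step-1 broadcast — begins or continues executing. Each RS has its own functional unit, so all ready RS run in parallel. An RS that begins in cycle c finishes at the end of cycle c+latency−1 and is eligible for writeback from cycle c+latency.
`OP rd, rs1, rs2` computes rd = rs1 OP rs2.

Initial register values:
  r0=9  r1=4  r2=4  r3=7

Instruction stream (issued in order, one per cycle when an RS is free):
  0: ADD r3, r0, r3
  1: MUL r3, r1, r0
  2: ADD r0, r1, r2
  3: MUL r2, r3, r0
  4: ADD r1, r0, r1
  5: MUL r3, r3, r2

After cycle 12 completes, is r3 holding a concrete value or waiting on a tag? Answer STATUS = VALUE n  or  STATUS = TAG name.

STATUS = TAG Mul1

c1: issue ADD r3<-Add1 | r0:9,r1:4,r2:4,r3:Add1
c2: issue MUL r3<-Mul1 | r0:9,r1:4,r2:4,r3:Mul1
c3: CDB Add1=16; issue ADD r0<-Add1 | r0:Add1,r1:4,r2:4,r3:Mul1
c4: issue MUL r2<-Mul2 | r0:Add1,r1:4,r2:Mul2,r3:Mul1
c5: CDB Add1=8; issue ADD r1<-Add1 | r0:8,r1:Add1,r2:Mul2,r3:Mul1
c6: CDB Mul1=36; issue MUL r3<-Mul1 | r0:8,r1:Add1,r2:Mul2,r3:Mul1
c7: CDB Add1=12 | r0:8,r1:12,r2:Mul2,r3:Mul1
c8: - | r0:8,r1:12,r2:Mul2,r3:Mul1
c9: - | r0:8,r1:12,r2:Mul2,r3:Mul1
c10: CDB Mul2=288 | r0:8,r1:12,r2:288,r3:Mul1
c11: - | r0:8,r1:12,r2:288,r3:Mul1
c12: - | r0:8,r1:12,r2:288,r3:Mul1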